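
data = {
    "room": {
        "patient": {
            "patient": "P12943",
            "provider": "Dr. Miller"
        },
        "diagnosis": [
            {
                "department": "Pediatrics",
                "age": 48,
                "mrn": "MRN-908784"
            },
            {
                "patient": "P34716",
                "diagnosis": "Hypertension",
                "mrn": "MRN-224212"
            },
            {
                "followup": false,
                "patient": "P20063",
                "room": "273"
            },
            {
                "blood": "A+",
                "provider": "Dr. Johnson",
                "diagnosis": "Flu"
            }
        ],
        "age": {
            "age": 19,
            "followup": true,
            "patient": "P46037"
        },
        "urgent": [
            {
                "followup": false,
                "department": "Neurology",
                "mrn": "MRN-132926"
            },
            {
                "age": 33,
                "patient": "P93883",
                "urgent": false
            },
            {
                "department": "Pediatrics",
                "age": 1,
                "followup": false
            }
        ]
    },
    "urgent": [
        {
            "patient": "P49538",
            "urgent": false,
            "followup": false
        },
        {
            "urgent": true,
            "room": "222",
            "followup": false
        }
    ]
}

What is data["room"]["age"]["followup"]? True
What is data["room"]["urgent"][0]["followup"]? False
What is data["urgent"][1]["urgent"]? True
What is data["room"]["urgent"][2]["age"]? 1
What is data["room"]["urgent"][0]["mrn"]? "MRN-132926"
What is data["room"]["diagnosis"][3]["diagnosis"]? "Flu"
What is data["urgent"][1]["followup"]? False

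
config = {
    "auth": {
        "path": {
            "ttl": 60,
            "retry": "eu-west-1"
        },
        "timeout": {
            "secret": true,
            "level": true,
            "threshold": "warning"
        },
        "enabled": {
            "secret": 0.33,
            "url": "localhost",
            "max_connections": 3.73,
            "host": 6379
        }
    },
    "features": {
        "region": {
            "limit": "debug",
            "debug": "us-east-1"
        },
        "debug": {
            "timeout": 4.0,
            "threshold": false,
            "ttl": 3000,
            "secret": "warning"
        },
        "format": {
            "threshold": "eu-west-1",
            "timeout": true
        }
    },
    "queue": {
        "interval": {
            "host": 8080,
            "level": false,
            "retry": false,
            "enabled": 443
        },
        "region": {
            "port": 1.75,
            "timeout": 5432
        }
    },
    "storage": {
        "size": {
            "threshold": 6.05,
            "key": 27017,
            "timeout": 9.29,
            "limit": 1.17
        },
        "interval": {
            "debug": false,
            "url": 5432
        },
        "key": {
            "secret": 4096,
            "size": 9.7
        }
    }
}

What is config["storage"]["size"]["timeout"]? 9.29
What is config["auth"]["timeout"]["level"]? True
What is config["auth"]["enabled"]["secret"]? 0.33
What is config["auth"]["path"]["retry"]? "eu-west-1"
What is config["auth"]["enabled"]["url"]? "localhost"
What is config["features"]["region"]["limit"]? "debug"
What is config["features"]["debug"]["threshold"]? False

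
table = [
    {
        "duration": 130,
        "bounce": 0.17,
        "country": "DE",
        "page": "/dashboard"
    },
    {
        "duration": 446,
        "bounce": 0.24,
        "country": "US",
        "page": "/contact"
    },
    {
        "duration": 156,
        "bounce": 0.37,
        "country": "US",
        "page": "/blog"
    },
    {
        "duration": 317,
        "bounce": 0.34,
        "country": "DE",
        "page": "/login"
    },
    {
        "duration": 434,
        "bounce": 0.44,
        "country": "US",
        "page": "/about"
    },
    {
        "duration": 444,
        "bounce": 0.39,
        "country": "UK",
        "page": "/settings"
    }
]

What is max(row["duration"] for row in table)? 446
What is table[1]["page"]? "/contact"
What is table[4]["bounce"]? 0.44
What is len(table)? 6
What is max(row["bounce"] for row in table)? 0.44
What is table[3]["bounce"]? 0.34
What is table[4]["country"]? "US"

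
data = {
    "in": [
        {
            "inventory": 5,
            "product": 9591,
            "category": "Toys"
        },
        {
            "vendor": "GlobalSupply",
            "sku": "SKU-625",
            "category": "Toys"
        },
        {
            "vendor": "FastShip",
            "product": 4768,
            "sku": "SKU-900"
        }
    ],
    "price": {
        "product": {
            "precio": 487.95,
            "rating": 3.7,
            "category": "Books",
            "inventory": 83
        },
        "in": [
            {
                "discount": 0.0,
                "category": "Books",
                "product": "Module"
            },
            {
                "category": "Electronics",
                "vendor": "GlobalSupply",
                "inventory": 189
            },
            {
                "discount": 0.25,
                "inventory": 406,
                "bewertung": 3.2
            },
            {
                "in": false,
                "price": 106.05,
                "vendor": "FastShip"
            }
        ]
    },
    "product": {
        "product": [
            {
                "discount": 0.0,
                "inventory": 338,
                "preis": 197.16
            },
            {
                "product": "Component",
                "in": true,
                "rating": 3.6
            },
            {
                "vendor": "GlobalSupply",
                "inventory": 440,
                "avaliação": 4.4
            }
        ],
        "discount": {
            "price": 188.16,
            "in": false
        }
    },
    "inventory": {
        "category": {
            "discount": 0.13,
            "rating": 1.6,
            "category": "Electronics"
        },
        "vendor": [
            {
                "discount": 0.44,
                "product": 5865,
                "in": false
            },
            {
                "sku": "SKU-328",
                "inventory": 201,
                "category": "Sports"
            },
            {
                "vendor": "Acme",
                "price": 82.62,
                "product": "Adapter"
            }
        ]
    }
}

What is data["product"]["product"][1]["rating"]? 3.6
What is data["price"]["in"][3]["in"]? False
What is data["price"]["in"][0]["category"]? "Books"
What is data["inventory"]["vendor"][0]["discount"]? 0.44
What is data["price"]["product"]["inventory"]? 83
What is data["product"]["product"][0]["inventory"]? 338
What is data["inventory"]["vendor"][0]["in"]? False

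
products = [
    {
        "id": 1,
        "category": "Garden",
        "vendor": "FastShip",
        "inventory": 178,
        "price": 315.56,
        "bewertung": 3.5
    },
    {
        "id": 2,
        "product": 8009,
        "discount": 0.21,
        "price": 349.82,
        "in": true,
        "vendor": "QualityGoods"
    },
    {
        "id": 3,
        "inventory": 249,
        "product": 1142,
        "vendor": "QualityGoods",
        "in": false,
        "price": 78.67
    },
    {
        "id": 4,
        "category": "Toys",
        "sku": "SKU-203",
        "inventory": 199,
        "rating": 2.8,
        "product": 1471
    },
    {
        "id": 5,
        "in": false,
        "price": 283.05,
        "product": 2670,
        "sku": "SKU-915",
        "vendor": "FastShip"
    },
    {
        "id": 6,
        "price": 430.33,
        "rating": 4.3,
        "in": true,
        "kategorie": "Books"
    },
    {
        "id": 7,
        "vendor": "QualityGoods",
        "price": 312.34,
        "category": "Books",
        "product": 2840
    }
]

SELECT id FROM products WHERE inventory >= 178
[1, 3, 4]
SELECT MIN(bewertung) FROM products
3.5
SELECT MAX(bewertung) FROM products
3.5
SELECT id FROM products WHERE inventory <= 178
[1]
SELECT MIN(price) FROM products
78.67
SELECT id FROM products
[1, 2, 3, 4, 5, 6, 7]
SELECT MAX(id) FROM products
7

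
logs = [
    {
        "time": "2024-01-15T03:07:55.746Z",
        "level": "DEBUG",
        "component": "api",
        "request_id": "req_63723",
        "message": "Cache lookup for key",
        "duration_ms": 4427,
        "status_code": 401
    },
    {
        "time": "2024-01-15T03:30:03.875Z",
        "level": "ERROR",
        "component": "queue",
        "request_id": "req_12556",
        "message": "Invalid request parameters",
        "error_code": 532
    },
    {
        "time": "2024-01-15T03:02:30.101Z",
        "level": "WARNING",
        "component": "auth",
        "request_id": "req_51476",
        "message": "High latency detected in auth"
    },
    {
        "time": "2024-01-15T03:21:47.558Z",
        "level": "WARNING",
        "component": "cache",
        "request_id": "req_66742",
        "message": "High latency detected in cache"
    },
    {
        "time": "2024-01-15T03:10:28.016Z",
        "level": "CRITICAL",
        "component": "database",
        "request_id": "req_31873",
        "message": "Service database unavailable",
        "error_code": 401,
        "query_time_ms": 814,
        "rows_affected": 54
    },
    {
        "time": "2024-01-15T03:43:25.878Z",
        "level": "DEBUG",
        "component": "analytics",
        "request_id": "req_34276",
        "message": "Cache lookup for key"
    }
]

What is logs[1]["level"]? "ERROR"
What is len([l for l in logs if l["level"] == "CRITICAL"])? 1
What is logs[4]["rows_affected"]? 54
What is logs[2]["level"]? "WARNING"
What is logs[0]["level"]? "DEBUG"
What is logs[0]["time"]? "2024-01-15T03:07:55.746Z"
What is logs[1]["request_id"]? "req_12556"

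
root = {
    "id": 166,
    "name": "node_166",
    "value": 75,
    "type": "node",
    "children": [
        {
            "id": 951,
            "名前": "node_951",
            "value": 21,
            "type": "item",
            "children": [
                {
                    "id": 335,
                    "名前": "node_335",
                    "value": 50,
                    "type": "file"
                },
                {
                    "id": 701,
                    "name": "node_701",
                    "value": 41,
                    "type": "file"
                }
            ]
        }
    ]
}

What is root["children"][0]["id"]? 951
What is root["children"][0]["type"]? "item"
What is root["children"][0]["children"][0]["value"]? 50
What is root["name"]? "node_166"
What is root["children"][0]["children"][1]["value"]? 41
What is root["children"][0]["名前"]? "node_951"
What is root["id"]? 166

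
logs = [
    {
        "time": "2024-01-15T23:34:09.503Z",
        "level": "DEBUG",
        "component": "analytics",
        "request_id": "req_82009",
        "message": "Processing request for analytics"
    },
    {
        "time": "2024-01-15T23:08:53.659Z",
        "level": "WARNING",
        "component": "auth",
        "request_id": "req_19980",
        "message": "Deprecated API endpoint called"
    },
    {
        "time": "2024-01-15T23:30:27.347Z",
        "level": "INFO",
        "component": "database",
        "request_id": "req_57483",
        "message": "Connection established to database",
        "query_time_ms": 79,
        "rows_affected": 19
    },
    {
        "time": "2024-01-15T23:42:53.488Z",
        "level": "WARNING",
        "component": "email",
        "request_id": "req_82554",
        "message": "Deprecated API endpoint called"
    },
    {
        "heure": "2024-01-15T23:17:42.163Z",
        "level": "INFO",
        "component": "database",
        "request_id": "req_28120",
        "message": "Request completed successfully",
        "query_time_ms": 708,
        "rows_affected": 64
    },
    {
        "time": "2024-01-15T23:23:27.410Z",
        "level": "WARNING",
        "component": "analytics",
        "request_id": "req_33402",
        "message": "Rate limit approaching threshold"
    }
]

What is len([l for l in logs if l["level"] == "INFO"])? 2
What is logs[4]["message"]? "Request completed successfully"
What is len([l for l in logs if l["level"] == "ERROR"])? 0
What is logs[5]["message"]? "Rate limit approaching threshold"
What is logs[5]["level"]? "WARNING"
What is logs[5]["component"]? "analytics"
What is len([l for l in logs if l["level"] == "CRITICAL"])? 0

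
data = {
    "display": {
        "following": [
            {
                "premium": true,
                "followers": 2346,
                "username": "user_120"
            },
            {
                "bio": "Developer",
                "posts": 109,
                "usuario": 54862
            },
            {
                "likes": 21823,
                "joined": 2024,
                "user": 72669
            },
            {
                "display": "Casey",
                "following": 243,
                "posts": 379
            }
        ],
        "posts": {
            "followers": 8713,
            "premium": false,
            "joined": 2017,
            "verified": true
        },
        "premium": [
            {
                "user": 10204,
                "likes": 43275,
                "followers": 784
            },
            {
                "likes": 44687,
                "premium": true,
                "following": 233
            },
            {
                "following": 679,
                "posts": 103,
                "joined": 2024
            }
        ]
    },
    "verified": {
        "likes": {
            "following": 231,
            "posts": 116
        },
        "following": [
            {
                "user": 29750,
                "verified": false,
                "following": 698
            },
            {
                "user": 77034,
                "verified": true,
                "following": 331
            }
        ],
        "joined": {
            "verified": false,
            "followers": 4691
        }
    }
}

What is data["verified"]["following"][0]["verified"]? False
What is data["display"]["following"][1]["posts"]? 109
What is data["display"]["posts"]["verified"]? True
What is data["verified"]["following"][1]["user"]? 77034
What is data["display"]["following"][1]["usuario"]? 54862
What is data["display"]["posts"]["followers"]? 8713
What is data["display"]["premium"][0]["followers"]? 784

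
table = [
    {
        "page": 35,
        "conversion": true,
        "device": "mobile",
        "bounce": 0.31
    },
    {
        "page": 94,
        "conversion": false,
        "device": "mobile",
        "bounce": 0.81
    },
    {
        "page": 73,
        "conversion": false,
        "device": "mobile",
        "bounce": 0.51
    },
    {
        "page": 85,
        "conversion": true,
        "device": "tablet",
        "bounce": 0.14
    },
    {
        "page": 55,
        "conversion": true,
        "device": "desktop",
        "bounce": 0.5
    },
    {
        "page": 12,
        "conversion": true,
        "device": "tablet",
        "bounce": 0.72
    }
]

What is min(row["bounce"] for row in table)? 0.14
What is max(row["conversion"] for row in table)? True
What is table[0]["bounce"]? 0.31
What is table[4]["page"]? 55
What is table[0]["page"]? 35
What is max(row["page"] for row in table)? 94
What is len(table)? 6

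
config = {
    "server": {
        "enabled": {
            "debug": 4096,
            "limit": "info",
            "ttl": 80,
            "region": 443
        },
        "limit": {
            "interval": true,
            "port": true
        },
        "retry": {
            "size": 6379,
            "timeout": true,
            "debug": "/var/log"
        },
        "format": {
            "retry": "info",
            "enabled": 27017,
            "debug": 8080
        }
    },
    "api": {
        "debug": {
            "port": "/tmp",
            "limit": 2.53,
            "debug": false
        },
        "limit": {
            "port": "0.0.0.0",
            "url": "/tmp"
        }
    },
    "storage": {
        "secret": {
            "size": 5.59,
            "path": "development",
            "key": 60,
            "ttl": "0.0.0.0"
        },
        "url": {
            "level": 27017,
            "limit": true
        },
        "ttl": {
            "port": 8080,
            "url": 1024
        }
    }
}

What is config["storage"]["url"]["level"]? 27017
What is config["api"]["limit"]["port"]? "0.0.0.0"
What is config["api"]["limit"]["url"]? "/tmp"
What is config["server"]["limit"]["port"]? True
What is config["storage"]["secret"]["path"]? "development"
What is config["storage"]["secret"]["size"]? 5.59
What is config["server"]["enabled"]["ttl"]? 80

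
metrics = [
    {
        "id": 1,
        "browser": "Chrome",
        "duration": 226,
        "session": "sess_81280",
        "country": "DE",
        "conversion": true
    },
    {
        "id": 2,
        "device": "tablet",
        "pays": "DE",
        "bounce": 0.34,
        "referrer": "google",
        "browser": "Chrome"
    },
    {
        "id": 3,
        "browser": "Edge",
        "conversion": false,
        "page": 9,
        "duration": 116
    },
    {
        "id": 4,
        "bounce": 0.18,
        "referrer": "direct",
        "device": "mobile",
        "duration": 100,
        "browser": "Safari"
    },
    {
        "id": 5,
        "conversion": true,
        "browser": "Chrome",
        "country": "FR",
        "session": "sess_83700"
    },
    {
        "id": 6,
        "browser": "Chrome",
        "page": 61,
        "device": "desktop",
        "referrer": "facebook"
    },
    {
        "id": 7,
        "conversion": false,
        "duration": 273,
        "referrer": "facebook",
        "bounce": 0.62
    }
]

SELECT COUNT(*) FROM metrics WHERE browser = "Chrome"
4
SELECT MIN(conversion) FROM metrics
False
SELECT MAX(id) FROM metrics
7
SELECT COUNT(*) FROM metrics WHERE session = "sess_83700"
1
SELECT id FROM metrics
[1, 2, 3, 4, 5, 6, 7]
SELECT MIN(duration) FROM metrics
100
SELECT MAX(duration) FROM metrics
273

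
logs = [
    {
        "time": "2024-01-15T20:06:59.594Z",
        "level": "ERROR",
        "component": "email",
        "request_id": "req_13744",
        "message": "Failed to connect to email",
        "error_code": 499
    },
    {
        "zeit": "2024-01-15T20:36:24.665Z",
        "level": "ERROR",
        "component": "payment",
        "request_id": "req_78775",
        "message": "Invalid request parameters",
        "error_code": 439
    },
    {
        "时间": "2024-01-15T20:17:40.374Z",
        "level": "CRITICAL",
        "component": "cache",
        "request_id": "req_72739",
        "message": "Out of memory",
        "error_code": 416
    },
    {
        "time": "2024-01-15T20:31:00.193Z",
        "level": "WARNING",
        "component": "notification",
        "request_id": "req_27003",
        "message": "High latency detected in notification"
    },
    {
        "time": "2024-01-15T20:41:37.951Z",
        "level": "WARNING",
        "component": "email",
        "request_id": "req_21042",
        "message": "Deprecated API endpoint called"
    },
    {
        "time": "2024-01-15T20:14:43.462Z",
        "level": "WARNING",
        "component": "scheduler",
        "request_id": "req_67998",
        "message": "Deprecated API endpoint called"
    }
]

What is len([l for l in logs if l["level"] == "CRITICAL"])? 1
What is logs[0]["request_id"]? "req_13744"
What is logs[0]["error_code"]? 499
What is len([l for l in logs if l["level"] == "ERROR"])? 2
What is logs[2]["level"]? "CRITICAL"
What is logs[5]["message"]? "Deprecated API endpoint called"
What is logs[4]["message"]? "Deprecated API endpoint called"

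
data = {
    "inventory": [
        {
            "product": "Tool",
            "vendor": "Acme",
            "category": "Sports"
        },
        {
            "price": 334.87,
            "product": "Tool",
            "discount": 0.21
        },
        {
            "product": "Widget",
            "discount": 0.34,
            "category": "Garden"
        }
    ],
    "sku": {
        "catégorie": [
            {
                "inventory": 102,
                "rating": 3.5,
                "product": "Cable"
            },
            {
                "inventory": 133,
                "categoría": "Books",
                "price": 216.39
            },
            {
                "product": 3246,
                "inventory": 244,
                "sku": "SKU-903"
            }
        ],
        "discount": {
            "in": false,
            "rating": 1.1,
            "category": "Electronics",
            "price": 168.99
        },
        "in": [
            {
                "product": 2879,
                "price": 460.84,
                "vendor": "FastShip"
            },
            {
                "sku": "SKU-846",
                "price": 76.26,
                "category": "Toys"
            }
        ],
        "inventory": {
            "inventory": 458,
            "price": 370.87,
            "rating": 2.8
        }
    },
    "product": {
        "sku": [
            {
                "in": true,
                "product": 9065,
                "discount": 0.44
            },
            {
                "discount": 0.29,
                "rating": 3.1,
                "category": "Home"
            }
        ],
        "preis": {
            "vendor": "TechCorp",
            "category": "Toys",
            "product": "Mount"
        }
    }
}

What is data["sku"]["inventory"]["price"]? 370.87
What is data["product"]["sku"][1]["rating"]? 3.1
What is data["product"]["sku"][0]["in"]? True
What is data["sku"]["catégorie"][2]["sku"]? "SKU-903"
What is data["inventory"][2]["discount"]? 0.34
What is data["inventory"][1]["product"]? "Tool"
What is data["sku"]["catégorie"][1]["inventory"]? 133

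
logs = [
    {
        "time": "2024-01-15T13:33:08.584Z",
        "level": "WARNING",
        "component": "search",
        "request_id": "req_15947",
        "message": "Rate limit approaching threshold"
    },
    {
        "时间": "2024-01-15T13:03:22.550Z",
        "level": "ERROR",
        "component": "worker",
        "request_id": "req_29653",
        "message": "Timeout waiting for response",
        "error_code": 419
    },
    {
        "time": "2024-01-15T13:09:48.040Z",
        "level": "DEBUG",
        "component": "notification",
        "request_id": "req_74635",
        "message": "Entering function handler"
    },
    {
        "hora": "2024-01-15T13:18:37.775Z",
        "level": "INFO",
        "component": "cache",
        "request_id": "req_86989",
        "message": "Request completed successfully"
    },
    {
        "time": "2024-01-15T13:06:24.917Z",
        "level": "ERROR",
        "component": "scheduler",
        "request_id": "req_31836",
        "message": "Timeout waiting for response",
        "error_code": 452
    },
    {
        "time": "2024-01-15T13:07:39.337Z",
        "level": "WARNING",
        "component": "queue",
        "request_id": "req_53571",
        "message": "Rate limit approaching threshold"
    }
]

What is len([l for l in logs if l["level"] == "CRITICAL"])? 0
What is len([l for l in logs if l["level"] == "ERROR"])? 2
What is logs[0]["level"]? "WARNING"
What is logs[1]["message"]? "Timeout waiting for response"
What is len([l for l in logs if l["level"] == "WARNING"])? 2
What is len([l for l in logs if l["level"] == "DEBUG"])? 1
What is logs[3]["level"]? "INFO"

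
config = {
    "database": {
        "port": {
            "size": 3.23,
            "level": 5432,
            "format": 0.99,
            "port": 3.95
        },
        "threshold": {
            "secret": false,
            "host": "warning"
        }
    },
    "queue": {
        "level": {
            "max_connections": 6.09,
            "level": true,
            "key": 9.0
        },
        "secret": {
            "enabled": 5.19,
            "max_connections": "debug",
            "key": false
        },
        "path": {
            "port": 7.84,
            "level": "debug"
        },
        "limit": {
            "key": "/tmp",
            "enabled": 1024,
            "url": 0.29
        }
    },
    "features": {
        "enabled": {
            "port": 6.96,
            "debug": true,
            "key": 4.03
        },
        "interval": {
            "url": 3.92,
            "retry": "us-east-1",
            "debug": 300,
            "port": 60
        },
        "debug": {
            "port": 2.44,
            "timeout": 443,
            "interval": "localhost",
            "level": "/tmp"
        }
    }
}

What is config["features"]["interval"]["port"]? 60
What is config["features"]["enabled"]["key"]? 4.03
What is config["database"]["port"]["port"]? 3.95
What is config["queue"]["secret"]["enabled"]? 5.19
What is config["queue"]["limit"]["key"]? "/tmp"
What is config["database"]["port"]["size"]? 3.23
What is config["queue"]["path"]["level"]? "debug"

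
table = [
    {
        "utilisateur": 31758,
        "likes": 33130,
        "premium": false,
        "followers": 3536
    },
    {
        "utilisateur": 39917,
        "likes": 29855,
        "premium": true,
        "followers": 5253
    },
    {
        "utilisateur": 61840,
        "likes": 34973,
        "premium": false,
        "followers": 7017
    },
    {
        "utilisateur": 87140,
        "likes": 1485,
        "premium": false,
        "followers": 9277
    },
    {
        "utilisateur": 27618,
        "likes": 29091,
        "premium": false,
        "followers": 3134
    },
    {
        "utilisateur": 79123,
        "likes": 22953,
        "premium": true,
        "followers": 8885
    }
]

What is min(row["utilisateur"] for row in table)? 27618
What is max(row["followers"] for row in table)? 9277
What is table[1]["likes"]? 29855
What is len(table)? 6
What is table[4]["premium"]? False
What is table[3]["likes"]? 1485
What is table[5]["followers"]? 8885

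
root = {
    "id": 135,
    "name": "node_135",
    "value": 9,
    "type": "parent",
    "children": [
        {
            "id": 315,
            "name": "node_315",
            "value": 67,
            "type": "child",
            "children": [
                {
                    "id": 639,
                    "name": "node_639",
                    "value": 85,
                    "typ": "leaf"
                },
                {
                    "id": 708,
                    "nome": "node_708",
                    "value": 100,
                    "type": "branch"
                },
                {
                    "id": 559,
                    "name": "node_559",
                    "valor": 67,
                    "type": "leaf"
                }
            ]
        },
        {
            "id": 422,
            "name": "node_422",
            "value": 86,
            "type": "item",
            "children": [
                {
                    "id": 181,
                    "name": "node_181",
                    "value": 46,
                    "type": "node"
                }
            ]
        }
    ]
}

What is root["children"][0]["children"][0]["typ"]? "leaf"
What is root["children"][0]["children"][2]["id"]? 559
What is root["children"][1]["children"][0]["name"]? "node_181"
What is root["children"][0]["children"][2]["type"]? "leaf"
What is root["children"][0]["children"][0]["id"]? 639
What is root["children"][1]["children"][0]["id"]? 181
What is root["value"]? 9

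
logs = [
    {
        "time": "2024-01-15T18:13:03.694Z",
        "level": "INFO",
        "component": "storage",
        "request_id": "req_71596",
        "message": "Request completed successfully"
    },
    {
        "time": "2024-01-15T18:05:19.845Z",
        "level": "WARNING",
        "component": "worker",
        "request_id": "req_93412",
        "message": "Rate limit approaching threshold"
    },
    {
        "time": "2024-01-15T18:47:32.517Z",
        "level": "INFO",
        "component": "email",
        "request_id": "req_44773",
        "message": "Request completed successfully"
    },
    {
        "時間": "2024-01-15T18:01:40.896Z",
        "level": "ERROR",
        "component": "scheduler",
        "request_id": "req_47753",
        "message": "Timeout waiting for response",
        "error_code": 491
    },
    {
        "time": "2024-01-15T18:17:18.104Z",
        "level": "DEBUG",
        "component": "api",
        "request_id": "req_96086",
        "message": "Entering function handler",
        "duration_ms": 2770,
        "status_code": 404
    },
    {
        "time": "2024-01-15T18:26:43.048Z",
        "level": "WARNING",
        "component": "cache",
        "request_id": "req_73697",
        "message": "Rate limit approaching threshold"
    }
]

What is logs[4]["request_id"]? "req_96086"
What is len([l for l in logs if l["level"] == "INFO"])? 2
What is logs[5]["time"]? "2024-01-15T18:26:43.048Z"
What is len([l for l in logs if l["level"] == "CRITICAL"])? 0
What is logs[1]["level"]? "WARNING"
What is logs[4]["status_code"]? 404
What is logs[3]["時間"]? "2024-01-15T18:01:40.896Z"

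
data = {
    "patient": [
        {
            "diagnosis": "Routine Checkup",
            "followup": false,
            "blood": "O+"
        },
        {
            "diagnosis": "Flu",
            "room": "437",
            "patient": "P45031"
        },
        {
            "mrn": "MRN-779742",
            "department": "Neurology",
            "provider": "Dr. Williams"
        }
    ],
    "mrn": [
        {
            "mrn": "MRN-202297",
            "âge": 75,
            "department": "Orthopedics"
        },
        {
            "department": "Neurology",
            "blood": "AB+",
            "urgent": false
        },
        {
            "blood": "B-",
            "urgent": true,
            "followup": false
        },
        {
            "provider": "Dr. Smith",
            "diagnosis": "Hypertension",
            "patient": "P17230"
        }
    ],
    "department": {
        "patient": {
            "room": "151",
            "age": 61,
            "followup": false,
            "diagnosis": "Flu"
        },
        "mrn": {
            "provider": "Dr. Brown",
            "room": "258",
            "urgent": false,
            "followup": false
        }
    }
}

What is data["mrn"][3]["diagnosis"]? "Hypertension"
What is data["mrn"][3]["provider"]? "Dr. Smith"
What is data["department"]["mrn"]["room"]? "258"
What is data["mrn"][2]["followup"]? False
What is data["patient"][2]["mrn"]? "MRN-779742"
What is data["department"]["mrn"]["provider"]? "Dr. Brown"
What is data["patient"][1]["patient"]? "P45031"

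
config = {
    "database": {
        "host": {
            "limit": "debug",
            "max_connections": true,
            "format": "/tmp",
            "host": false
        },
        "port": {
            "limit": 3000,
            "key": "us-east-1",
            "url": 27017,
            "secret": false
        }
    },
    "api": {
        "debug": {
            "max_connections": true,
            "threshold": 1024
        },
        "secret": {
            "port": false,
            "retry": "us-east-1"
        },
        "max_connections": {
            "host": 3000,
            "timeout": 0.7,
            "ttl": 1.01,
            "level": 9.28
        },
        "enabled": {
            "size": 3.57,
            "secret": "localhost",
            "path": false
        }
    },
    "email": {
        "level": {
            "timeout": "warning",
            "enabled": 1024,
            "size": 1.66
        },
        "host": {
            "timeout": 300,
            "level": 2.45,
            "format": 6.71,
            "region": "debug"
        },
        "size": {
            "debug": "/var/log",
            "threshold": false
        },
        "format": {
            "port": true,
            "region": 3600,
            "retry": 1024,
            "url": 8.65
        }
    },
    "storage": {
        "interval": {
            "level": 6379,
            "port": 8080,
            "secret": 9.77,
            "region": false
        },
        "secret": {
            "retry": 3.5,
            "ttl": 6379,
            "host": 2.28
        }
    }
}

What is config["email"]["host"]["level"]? 2.45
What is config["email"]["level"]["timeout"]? "warning"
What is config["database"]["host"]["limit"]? "debug"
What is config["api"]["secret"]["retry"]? "us-east-1"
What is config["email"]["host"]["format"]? 6.71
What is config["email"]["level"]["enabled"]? 1024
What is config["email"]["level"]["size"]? 1.66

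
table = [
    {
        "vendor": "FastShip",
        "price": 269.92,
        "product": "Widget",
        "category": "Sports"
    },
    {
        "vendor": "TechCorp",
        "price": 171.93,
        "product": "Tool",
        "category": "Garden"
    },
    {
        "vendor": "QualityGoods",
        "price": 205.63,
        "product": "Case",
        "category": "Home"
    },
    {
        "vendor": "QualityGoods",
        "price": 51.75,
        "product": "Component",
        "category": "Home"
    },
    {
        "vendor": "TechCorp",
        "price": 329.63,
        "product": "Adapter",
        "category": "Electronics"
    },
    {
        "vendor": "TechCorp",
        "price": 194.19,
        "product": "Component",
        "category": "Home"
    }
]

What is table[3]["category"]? "Home"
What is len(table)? 6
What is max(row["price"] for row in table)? 329.63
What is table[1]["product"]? "Tool"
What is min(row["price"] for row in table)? 51.75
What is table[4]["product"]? "Adapter"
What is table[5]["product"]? "Component"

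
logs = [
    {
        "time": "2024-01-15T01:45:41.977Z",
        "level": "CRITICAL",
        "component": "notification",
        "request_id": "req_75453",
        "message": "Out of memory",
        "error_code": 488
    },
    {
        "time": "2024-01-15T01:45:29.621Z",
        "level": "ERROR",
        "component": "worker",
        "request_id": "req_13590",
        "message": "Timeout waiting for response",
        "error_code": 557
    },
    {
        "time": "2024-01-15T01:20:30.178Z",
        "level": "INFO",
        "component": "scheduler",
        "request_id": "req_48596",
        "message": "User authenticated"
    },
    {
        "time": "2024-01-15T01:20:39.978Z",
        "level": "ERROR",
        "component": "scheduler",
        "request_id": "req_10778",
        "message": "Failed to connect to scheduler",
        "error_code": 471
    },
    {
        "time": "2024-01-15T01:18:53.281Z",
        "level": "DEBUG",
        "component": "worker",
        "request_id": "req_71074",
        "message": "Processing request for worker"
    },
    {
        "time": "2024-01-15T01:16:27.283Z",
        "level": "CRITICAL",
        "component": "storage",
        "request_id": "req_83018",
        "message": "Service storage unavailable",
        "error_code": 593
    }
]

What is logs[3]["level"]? "ERROR"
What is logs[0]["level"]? "CRITICAL"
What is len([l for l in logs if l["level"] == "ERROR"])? 2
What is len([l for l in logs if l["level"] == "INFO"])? 1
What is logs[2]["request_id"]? "req_48596"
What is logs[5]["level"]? "CRITICAL"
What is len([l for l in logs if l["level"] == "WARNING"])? 0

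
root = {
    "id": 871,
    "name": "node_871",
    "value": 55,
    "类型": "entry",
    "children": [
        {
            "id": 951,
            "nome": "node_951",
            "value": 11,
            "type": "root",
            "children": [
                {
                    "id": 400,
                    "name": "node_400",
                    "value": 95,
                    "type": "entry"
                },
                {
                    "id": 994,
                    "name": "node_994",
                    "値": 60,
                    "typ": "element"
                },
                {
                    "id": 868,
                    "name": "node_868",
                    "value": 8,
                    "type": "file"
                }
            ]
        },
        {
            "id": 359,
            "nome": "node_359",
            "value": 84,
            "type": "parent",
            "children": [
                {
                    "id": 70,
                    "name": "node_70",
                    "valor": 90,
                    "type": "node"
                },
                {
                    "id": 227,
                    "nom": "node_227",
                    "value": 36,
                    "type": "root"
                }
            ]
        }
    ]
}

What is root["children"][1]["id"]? 359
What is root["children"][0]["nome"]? "node_951"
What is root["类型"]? "entry"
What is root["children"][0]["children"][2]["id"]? 868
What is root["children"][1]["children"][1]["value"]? 36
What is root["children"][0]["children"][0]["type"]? "entry"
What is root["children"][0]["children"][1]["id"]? 994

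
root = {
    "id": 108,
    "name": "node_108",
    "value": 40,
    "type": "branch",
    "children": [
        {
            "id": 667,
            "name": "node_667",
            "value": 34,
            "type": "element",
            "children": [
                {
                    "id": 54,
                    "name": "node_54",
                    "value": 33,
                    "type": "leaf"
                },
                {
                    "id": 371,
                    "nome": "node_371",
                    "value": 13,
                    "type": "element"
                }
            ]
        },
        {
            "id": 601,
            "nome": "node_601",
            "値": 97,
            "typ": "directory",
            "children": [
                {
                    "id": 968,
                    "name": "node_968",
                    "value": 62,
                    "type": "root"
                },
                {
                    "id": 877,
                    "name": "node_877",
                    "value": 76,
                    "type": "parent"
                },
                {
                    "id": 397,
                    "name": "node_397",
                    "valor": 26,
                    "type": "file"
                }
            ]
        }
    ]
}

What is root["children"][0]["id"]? 667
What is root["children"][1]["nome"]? "node_601"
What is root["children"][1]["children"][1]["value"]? 76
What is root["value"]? 40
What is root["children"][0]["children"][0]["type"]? "leaf"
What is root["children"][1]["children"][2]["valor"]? 26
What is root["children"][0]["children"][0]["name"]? "node_54"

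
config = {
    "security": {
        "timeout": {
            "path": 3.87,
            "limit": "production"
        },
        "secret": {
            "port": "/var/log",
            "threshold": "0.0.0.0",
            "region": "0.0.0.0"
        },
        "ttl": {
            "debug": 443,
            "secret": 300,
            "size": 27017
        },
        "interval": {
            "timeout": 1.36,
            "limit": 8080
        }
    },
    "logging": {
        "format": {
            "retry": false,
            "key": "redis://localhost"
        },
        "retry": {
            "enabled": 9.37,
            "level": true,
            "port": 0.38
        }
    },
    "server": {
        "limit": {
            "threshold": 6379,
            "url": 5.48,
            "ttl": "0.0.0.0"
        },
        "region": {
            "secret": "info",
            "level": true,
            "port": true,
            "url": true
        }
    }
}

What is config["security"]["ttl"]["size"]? 27017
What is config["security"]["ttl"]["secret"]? 300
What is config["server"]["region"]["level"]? True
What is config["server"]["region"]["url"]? True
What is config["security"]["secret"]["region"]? "0.0.0.0"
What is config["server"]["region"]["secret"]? "info"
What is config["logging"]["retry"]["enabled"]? 9.37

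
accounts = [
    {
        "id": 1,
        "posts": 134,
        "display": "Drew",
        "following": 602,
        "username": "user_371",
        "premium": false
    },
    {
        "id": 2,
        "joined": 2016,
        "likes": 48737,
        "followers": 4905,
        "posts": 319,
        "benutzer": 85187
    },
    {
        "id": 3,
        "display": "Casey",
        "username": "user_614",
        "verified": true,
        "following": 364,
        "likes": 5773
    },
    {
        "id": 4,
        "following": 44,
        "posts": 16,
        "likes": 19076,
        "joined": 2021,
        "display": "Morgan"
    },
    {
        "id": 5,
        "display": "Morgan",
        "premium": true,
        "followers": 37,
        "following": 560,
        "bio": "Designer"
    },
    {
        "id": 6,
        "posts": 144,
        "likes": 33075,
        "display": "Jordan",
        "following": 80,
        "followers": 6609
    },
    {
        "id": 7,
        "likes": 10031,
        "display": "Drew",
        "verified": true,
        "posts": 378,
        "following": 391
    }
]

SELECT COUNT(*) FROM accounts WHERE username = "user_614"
1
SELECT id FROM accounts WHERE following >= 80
[1, 3, 5, 6, 7]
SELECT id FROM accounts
[1, 2, 3, 4, 5, 6, 7]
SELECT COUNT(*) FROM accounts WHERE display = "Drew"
2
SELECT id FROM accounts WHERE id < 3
[1, 2]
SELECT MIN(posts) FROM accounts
16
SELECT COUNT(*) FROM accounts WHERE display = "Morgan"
2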